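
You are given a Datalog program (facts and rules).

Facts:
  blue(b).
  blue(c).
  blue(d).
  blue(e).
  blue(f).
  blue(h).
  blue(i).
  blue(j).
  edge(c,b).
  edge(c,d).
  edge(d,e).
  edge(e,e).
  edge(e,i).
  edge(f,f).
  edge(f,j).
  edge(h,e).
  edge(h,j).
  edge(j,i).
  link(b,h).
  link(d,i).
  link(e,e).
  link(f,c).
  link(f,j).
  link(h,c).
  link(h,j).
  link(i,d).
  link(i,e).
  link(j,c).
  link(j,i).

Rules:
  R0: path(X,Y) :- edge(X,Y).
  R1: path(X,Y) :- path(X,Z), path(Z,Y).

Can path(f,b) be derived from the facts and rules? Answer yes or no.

no

round 1: derive path(c,b) via R0 from edge(c,b)
round 1: derive path(c,d) via R0 from edge(c,d)
round 1: derive path(d,e) via R0 from edge(d,e)
round 1: derive path(e,e) via R0 from edge(e,e)
round 1: derive path(e,i) via R0 from edge(e,i)
round 1: derive path(f,f) via R0 from edge(f,f)
round 1: derive path(f,j) via R0 from edge(f,j)
round 1: derive path(h,e) via R0 from edge(h,e)
round 1: derive path(h,j) via R0 from edge(h,j)
round 1: derive path(j,i) via R0 from edge(j,i)
round 2: derive path(c,e) via R1 from path(c,d), path(d,e)
round 2: derive path(d,i) via R1 from path(d,e), path(e,i)
round 2: derive path(f,i) via R1 from path(f,j), path(j,i)
round 2: derive path(h,i) via R1 from path(h,e), path(e,i)
round 3: derive path(c,i) via R1 from path(c,d), path(d,i)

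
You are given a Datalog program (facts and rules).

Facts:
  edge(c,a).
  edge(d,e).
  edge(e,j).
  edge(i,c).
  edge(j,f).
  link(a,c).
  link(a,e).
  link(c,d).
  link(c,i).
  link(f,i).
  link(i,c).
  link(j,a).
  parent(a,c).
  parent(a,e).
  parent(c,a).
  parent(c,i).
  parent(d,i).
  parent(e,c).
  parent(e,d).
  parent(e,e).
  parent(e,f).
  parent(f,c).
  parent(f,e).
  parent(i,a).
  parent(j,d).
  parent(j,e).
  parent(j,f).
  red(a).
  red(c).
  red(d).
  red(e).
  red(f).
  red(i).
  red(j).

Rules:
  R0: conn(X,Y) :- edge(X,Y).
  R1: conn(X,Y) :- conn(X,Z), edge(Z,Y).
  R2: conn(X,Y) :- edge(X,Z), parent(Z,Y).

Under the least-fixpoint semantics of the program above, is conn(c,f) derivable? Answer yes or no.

round 1: derive conn(c,a) via R0 from edge(c,a)
round 1: derive conn(d,e) via R0 from edge(d,e)
round 1: derive conn(e,j) via R0 from edge(e,j)
round 1: derive conn(i,c) via R0 from edge(i,c)
round 1: derive conn(j,f) via R0 from edge(j,f)
round 1: derive conn(c,c) via R2 from edge(c,a), parent(a,c)
round 1: derive conn(c,e) via R2 from edge(c,a), parent(a,e)
round 1: derive conn(d,c) via R2 from edge(d,e), parent(e,c)
round 1: derive conn(d,d) via R2 from edge(d,e), parent(e,d)
round 1: derive conn(d,f) via R2 from edge(d,e), parent(e,f)
round 1: derive conn(e,d) via R2 from edge(e,j), parent(j,d)
round 1: derive conn(e,e) via R2 from edge(e,j), parent(j,e)
round 1: derive conn(e,f) via R2 from edge(e,j), parent(j,f)
round 1: derive conn(i,a) via R2 from edge(i,c), parent(c,a)
round 1: derive conn(i,i) via R2 from edge(i,c), parent(c,i)
round 1: derive conn(j,c) via R2 from edge(j,f), parent(f,c)
round 1: derive conn(j,e) via R2 from edge(j,f), parent(f,e)
round 2: derive conn(c,j) via R1 from conn(c,e), edge(e,j)
round 2: derive conn(d,a) via R1 from conn(d,c), edge(c,a)
round 2: derive conn(d,j) via R1 from conn(d,e), edge(e,j)
round 2: derive conn(j,a) via R1 from conn(j,c), edge(c,a)
round 2: derive conn(j,j) via R1 from conn(j,e), edge(e,j)
round 3: derive conn(c,f) via R1 from conn(c,j), edge(j,f)

yes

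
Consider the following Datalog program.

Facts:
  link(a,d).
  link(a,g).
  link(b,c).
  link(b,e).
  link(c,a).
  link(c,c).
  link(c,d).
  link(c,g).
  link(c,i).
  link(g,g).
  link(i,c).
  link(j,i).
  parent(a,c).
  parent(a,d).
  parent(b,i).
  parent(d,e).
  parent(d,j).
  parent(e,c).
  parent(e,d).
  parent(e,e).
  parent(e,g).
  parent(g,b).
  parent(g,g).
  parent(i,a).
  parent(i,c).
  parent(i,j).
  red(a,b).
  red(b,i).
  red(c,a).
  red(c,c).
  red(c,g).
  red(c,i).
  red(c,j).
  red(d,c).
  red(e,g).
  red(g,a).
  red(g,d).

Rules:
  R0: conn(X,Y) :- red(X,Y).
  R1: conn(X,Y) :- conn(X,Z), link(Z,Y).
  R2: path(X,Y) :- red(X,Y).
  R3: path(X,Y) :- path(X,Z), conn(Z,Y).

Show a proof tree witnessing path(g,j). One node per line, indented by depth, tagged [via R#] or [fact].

round 1: derive conn(a,b) via R0 from red(a,b)
round 1: derive conn(b,i) via R0 from red(b,i)
round 1: derive conn(c,a) via R0 from red(c,a)
round 1: derive conn(c,c) via R0 from red(c,c)
round 1: derive conn(c,g) via R0 from red(c,g)
round 1: derive conn(c,i) via R0 from red(c,i)
round 1: derive conn(c,j) via R0 from red(c,j)
round 1: derive conn(d,c) via R0 from red(d,c)
round 1: derive conn(e,g) via R0 from red(e,g)
round 1: derive conn(g,a) via R0 from red(g,a)
round 1: derive conn(g,d) via R0 from red(g,d)
round 1: derive path(a,b) via R2 from red(a,b)
round 1: derive path(b,i) via R2 from red(b,i)
round 1: derive path(c,a) via R2 from red(c,a)
round 1: derive path(c,c) via R2 from red(c,c)
round 1: derive path(c,g) via R2 from red(c,g)
round 1: derive path(c,i) via R2 from red(c,i)
round 1: derive path(c,j) via R2 from red(c,j)
round 1: derive path(d,c) via R2 from red(d,c)
round 1: derive path(e,g) via R2 from red(e,g)
round 1: derive path(g,a) via R2 from red(g,a)
round 1: derive path(g,d) via R2 from red(g,d)
round 2: derive conn(a,c) via R1 from conn(a,b), link(b,c)
round 2: derive conn(a,e) via R1 from conn(a,b), link(b,e)
round 2: derive conn(b,c) via R1 from conn(b,i), link(i,c)
round 2: derive conn(c,d) via R1 from conn(c,a), link(a,d)
round 2: derive conn(d,a) via R1 from conn(d,c), link(c,a)
round 2: derive conn(d,d) via R1 from conn(d,c), link(c,d)
round 2: derive conn(d,g) via R1 from conn(d,c), link(c,g)
round 2: derive conn(d,i) via R1 from conn(d,c), link(c,i)
round 2: derive conn(g,g) via R1 from conn(g,a), link(a,g)
round 2: derive path(a,i) via R3 from path(a,b), conn(b,i)
round 2: derive path(c,b) via R3 from path(c,a), conn(a,b)
round 2: derive path(c,d) via R3 from path(c,g), conn(g,d)
round 2: derive path(d,a) via R3 from path(d,c), conn(c,a)
round 2: derive path(d,g) via R3 from path(d,c), conn(c,g)
round 2: derive path(d,i) via R3 from path(d,c), conn(c,i)
round 2: derive path(d,j) via R3 from path(d,c), conn(c,j)
round 2: derive path(e,a) via R3 from path(e,g), conn(g,a)
round 2: derive path(e,d) via R3 from path(e,g), conn(g,d)
round 2: derive path(g,b) via R3 from path(g,a), conn(a,b)
round 2: derive path(g,c) via R3 from path(g,d), conn(d,c)
round 3: derive conn(a,a) via R1 from conn(a,c), link(c,a)
round 3: derive conn(a,d) via R1 from conn(a,c), link(c,d)
round 3: derive conn(a,g) via R1 from conn(a,c), link(c,g)
round 3: derive conn(a,i) via R1 from conn(a,c), link(c,i)
round 3: derive conn(b,a) via R1 from conn(b,c), link(c,a)
round 3: derive conn(b,d) via R1 from conn(b,c), link(c,d)
round 3: derive conn(b,g) via R1 from conn(b,c), link(c,g)
round 3: derive path(a,c) via R3 from path(a,b), conn(b,c)
round 3: derive path(c,e) via R3 from path(c,a), conn(a,e)
round 3: derive path(d,b) via R3 from path(d,a), conn(a,b)
round 3: derive path(d,d) via R3 from path(d,c), conn(c,d)
round 3: derive path(d,e) via R3 from path(d,a), conn(a,e)
round 3: derive path(e,b) via R3 from path(e,a), conn(a,b)
round 3: derive path(e,c) via R3 from path(e,a), conn(a,c)
round 3: derive path(e,e) via R3 from path(e,a), conn(a,e)
round 3: derive path(e,i) via R3 from path(e,d), conn(d,i)
round 3: derive path(g,e) via R3 from path(g,a), conn(a,e)
round 3: derive path(g,g) via R3 from path(g,c), conn(c,g)
round 3: derive path(g,i) via R3 from path(g,b), conn(b,i)
round 3: derive path(g,j) via R3 from path(g,c), conn(c,j)
round 4: derive path(a,a) via R3 from path(a,b), conn(b,a)
round 4: derive path(a,d) via R3 from path(a,b), conn(b,d)
round 4: derive path(a,g) via R3 from path(a,b), conn(b,g)
round 4: derive path(a,j) via R3 from path(a,c), conn(c,j)
round 4: derive path(e,j) via R3 from path(e,c), conn(c,j)
round 5: derive path(a,e) via R3 from path(a,a), conn(a,e)

path(g,j)  [via R3]
  path(g,c)  [via R3]
    path(g,d)  [via R2]
      red(g,d)  [fact]
    conn(d,c)  [via R0]
      red(d,c)  [fact]
  conn(c,j)  [via R0]
    red(c,j)  [fact]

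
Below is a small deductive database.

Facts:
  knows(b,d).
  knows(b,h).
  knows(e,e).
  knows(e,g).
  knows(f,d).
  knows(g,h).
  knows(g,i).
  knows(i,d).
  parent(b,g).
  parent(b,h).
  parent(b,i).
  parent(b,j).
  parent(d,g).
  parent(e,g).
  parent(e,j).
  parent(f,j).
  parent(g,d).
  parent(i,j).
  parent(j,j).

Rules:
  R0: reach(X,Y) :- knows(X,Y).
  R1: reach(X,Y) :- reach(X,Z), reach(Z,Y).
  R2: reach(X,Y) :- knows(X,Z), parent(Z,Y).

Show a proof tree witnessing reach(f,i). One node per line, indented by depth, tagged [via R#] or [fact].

reach(f,i)  [via R1]
  reach(f,g)  [via R2]
    knows(f,d)  [fact]
    parent(d,g)  [fact]
  reach(g,i)  [via R0]
    knows(g,i)  [fact]

round 1: derive reach(b,d) via R0 from knows(b,d)
round 1: derive reach(b,h) via R0 from knows(b,h)
round 1: derive reach(e,e) via R0 from knows(e,e)
round 1: derive reach(e,g) via R0 from knows(e,g)
round 1: derive reach(f,d) via R0 from knows(f,d)
round 1: derive reach(g,h) via R0 from knows(g,h)
round 1: derive reach(g,i) via R0 from knows(g,i)
round 1: derive reach(i,d) via R0 from knows(i,d)
round 1: derive reach(b,g) via R2 from knows(b,d), parent(d,g)
round 1: derive reach(e,d) via R2 from knows(e,g), parent(g,d)
round 1: derive reach(e,j) via R2 from knows(e,e), parent(e,j)
round 1: derive reach(f,g) via R2 from knows(f,d), parent(d,g)
round 1: derive reach(g,j) via R2 from knows(g,i), parent(i,j)
round 1: derive reach(i,g) via R2 from knows(i,d), parent(d,g)
round 2: derive reach(b,i) via R1 from reach(b,g), reach(g,i)
round 2: derive reach(b,j) via R1 from reach(b,g), reach(g,j)
round 2: derive reach(e,h) via R1 from reach(e,g), reach(g,h)
round 2: derive reach(e,i) via R1 from reach(e,g), reach(g,i)
round 2: derive reach(f,h) via R1 from reach(f,g), reach(g,h)
round 2: derive reach(f,i) via R1 from reach(f,g), reach(g,i)
round 2: derive reach(f,j) via R1 from reach(f,g), reach(g,j)
round 2: derive reach(g,d) via R1 from reach(g,i), reach(i,d)
round 2: derive reach(g,g) via R1 from reach(g,i), reach(i,g)
round 2: derive reach(i,h) via R1 from reach(i,g), reach(g,h)
round 2: derive reach(i,i) via R1 from reach(i,g), reach(g,i)
round 2: derive reach(i,j) via R1 from reach(i,g), reach(g,j)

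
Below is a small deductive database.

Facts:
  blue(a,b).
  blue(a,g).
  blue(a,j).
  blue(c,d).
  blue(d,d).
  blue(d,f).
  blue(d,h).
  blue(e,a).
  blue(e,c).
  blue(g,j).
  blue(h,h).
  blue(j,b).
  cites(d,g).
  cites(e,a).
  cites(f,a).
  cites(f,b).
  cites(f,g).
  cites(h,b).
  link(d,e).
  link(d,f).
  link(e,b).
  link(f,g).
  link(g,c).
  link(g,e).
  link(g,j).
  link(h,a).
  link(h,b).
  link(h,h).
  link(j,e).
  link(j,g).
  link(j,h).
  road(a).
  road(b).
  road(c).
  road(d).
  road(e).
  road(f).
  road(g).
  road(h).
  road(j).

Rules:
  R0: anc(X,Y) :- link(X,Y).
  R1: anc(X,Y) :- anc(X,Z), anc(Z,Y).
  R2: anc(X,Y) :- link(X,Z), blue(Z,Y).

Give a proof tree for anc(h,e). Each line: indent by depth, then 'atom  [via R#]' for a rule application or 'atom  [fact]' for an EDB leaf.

round 1: derive anc(d,e) via R0 from link(d,e)
round 1: derive anc(d,f) via R0 from link(d,f)
round 1: derive anc(e,b) via R0 from link(e,b)
round 1: derive anc(f,g) via R0 from link(f,g)
round 1: derive anc(g,c) via R0 from link(g,c)
round 1: derive anc(g,e) via R0 from link(g,e)
round 1: derive anc(g,j) via R0 from link(g,j)
round 1: derive anc(h,a) via R0 from link(h,a)
round 1: derive anc(h,b) via R0 from link(h,b)
round 1: derive anc(h,h) via R0 from link(h,h)
round 1: derive anc(j,e) via R0 from link(j,e)
round 1: derive anc(j,g) via R0 from link(j,g)
round 1: derive anc(j,h) via R0 from link(j,h)
round 1: derive anc(d,a) via R2 from link(d,e), blue(e,a)
round 1: derive anc(d,c) via R2 from link(d,e), blue(e,c)
round 1: derive anc(f,j) via R2 from link(f,g), blue(g,j)
round 1: derive anc(g,a) via R2 from link(g,e), blue(e,a)
round 1: derive anc(g,b) via R2 from link(g,j), blue(j,b)
round 1: derive anc(g,d) via R2 from link(g,c), blue(c,d)
round 1: derive anc(h,g) via R2 from link(h,a), blue(a,g)
round 1: derive anc(h,j) via R2 from link(h,a), blue(a,j)
round 1: derive anc(j,a) via R2 from link(j,e), blue(e,a)
round 1: derive anc(j,c) via R2 from link(j,e), blue(e,c)
round 1: derive anc(j,j) via R2 from link(j,g), blue(g,j)
round 2: derive anc(d,b) via R1 from anc(d,e), anc(e,b)
round 2: derive anc(d,g) via R1 from anc(d,f), anc(f,g)
round 2: derive anc(d,j) via R1 from anc(d,f), anc(f,j)
round 2: derive anc(f,a) via R1 from anc(f,g), anc(g,a)
round 2: derive anc(f,b) via R1 from anc(f,g), anc(g,b)
round 2: derive anc(f,c) via R1 from anc(f,g), anc(g,c)
round 2: derive anc(f,d) via R1 from anc(f,g), anc(g,d)
round 2: derive anc(f,e) via R1 from anc(f,g), anc(g,e)
round 2: derive anc(f,h) via R1 from anc(f,j), anc(j,h)
round 2: derive anc(g,f) via R1 from anc(g,d), anc(d,f)
round 2: derive anc(g,g) via R1 from anc(g,j), anc(j,g)
round 2: derive anc(g,h) via R1 from anc(g,j), anc(j,h)
round 2: derive anc(h,c) via R1 from anc(h,g), anc(g,c)
round 2: derive anc(h,d) via R1 from anc(h,g), anc(g,d)
round 2: derive anc(h,e) via R1 from anc(h,g), anc(g,e)
round 2: derive anc(j,b) via R1 from anc(j,e), anc(e,b)
round 2: derive anc(j,d) via R1 from anc(j,g), anc(g,d)
round 3: derive anc(d,d) via R1 from anc(d,f), anc(f,d)
round 3: derive anc(d,h) via R1 from anc(d,f), anc(f,h)
round 3: derive anc(f,f) via R1 from anc(f,d), anc(d,f)
round 3: derive anc(h,f) via R1 from anc(h,d), anc(d,f)
round 3: derive anc(j,f) via R1 from anc(j,d), anc(d,f)

anc(h,e)  [via R1]
  anc(h,g)  [via R2]
    link(h,a)  [fact]
    blue(a,g)  [fact]
  anc(g,e)  [via R0]
    link(g,e)  [fact]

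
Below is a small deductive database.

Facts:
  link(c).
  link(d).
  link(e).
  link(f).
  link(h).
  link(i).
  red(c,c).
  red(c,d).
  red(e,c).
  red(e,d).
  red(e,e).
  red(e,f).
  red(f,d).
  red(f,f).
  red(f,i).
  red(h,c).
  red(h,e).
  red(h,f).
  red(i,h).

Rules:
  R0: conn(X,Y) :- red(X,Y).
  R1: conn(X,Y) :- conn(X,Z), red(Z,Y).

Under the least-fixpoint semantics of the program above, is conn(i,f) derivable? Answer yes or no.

round 1: derive conn(c,c) via R0 from red(c,c)
round 1: derive conn(c,d) via R0 from red(c,d)
round 1: derive conn(e,c) via R0 from red(e,c)
round 1: derive conn(e,d) via R0 from red(e,d)
round 1: derive conn(e,e) via R0 from red(e,e)
round 1: derive conn(e,f) via R0 from red(e,f)
round 1: derive conn(f,d) via R0 from red(f,d)
round 1: derive conn(f,f) via R0 from red(f,f)
round 1: derive conn(f,i) via R0 from red(f,i)
round 1: derive conn(h,c) via R0 from red(h,c)
round 1: derive conn(h,e) via R0 from red(h,e)
round 1: derive conn(h,f) via R0 from red(h,f)
round 1: derive conn(i,h) via R0 from red(i,h)
round 2: derive conn(e,i) via R1 from conn(e,f), red(f,i)
round 2: derive conn(f,h) via R1 from conn(f,i), red(i,h)
round 2: derive conn(h,d) via R1 from conn(h,c), red(c,d)
round 2: derive conn(h,i) via R1 from conn(h,f), red(f,i)
round 2: derive conn(i,c) via R1 from conn(i,h), red(h,c)
round 2: derive conn(i,e) via R1 from conn(i,h), red(h,e)
round 2: derive conn(i,f) via R1 from conn(i,h), red(h,f)
round 3: derive conn(e,h) via R1 from conn(e,i), red(i,h)
round 3: derive conn(f,c) via R1 from conn(f,h), red(h,c)
round 3: derive conn(f,e) via R1 from conn(f,h), red(h,e)
round 3: derive conn(h,h) via R1 from conn(h,i), red(i,h)
round 3: derive conn(i,d) via R1 from conn(i,c), red(c,d)
round 3: derive conn(i,i) via R1 from conn(i,f), red(f,i)

yes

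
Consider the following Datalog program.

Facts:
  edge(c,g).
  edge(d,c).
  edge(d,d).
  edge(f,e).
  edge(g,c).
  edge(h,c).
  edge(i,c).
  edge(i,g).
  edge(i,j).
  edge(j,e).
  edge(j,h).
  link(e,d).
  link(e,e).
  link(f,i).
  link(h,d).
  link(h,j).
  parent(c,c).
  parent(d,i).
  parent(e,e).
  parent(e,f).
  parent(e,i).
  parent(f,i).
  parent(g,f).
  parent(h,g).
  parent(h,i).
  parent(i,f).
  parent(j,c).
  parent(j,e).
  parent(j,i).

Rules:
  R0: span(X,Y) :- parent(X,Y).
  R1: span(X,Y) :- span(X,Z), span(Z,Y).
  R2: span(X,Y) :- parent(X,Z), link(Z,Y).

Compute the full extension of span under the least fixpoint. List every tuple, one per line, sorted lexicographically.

span(c,c)
span(d,f)
span(d,i)
span(e,d)
span(e,e)
span(e,f)
span(e,i)
span(f,f)
span(f,i)
span(g,f)
span(g,i)
span(h,f)
span(h,g)
span(h,i)
span(i,f)
span(i,i)
span(j,c)
span(j,d)
span(j,e)
span(j,f)
span(j,i)

round 1: derive span(c,c) via R0 from parent(c,c)
round 1: derive span(d,i) via R0 from parent(d,i)
round 1: derive span(e,e) via R0 from parent(e,e)
round 1: derive span(e,f) via R0 from parent(e,f)
round 1: derive span(e,i) via R0 from parent(e,i)
round 1: derive span(f,i) via R0 from parent(f,i)
round 1: derive span(g,f) via R0 from parent(g,f)
round 1: derive span(h,g) via R0 from parent(h,g)
round 1: derive span(h,i) via R0 from parent(h,i)
round 1: derive span(i,f) via R0 from parent(i,f)
round 1: derive span(j,c) via R0 from parent(j,c)
round 1: derive span(j,e) via R0 from parent(j,e)
round 1: derive span(j,i) via R0 from parent(j,i)
round 1: derive span(e,d) via R2 from parent(e,e), link(e,d)
round 1: derive span(g,i) via R2 from parent(g,f), link(f,i)
round 1: derive span(i,i) via R2 from parent(i,f), link(f,i)
round 1: derive span(j,d) via R2 from parent(j,e), link(e,d)
round 2: derive span(d,f) via R1 from span(d,i), span(i,f)
round 2: derive span(f,f) via R1 from span(f,i), span(i,f)
round 2: derive span(h,f) via R1 from span(h,g), span(g,f)
round 2: derive span(j,f) via R1 from span(j,e), span(e,f)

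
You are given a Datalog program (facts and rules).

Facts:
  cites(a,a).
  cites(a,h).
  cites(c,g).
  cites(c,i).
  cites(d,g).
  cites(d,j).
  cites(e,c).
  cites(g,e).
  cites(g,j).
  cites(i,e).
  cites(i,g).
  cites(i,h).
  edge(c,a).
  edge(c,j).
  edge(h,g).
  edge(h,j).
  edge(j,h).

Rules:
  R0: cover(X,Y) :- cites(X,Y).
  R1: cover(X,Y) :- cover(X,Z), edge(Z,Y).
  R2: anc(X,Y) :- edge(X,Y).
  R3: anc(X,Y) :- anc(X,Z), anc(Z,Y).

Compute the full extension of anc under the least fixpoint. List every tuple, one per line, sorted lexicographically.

round 1: derive anc(c,a) via R2 from edge(c,a)
round 1: derive anc(c,j) via R2 from edge(c,j)
round 1: derive anc(h,g) via R2 from edge(h,g)
round 1: derive anc(h,j) via R2 from edge(h,j)
round 1: derive anc(j,h) via R2 from edge(j,h)
round 2: derive anc(c,h) via R3 from anc(c,j), anc(j,h)
round 2: derive anc(h,h) via R3 from anc(h,j), anc(j,h)
round 2: derive anc(j,g) via R3 from anc(j,h), anc(h,g)
round 2: derive anc(j,j) via R3 from anc(j,h), anc(h,j)
round 3: derive anc(c,g) via R3 from anc(c,h), anc(h,g)

anc(c,a)
anc(c,g)
anc(c,h)
anc(c,j)
anc(h,g)
anc(h,h)
anc(h,j)
anc(j,g)
anc(j,h)
anc(j,j)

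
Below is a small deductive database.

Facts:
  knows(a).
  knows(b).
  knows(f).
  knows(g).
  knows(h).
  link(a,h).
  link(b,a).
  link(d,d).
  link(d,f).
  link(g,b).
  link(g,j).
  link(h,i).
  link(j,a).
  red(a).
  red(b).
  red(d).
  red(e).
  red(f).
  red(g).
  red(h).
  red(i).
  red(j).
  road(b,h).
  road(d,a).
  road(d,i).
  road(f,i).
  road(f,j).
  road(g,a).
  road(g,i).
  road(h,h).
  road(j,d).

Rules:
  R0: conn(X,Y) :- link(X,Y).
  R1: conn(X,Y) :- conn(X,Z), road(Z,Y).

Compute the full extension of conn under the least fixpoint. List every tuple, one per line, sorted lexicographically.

round 1: derive conn(a,h) via R0 from link(a,h)
round 1: derive conn(b,a) via R0 from link(b,a)
round 1: derive conn(d,d) via R0 from link(d,d)
round 1: derive conn(d,f) via R0 from link(d,f)
round 1: derive conn(g,b) via R0 from link(g,b)
round 1: derive conn(g,j) via R0 from link(g,j)
round 1: derive conn(h,i) via R0 from link(h,i)
round 1: derive conn(j,a) via R0 from link(j,a)
round 2: derive conn(d,a) via R1 from conn(d,d), road(d,a)
round 2: derive conn(d,i) via R1 from conn(d,d), road(d,i)
round 2: derive conn(d,j) via R1 from conn(d,f), road(f,j)
round 2: derive conn(g,d) via R1 from conn(g,j), road(j,d)
round 2: derive conn(g,h) via R1 from conn(g,b), road(b,h)
round 3: derive conn(g,a) via R1 from conn(g,d), road(d,a)
round 3: derive conn(g,i) via R1 from conn(g,d), road(d,i)

conn(a,h)
conn(b,a)
conn(d,a)
conn(d,d)
conn(d,f)
conn(d,i)
conn(d,j)
conn(g,a)
conn(g,b)
conn(g,d)
conn(g,h)
conn(g,i)
conn(g,j)
conn(h,i)
conn(j,a)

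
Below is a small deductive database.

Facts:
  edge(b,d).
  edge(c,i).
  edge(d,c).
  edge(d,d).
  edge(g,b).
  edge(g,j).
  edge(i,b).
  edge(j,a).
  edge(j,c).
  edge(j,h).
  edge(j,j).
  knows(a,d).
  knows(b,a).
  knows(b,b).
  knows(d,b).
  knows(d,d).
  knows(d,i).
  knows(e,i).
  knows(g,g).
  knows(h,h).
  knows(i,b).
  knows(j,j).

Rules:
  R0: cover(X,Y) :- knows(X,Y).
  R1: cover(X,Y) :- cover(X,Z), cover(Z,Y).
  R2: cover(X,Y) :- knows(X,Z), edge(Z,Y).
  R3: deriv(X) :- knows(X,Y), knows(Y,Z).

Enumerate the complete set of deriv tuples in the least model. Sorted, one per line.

deriv(a)
deriv(b)
deriv(d)
deriv(e)
deriv(g)
deriv(h)
deriv(i)
deriv(j)

round 1: derive deriv(a) via R3 from knows(a,d), knows(d,b)
round 1: derive deriv(b) via R3 from knows(b,a), knows(a,d)
round 1: derive deriv(d) via R3 from knows(d,b), knows(b,a)
round 1: derive deriv(e) via R3 from knows(e,i), knows(i,b)
round 1: derive deriv(g) via R3 from knows(g,g), knows(g,g)
round 1: derive deriv(h) via R3 from knows(h,h), knows(h,h)
round 1: derive deriv(i) via R3 from knows(i,b), knows(b,a)
round 1: derive deriv(j) via R3 from knows(j,j), knows(j,j)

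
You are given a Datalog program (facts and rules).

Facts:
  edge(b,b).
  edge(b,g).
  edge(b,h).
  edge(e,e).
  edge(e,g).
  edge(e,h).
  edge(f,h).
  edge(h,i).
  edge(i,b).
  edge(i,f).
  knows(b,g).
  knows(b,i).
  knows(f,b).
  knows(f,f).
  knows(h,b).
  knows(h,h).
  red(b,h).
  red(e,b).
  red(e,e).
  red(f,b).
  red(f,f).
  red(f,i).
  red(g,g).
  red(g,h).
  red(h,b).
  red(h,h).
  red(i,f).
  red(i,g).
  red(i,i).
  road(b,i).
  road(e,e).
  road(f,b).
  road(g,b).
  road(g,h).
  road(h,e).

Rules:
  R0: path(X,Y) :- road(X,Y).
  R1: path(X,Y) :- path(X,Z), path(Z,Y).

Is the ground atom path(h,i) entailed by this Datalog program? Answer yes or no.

no

round 1: derive path(b,i) via R0 from road(b,i)
round 1: derive path(e,e) via R0 from road(e,e)
round 1: derive path(f,b) via R0 from road(f,b)
round 1: derive path(g,b) via R0 from road(g,b)
round 1: derive path(g,h) via R0 from road(g,h)
round 1: derive path(h,e) via R0 from road(h,e)
round 2: derive path(f,i) via R1 from path(f,b), path(b,i)
round 2: derive path(g,e) via R1 from path(g,h), path(h,e)
round 2: derive path(g,i) via R1 from path(g,b), path(b,i)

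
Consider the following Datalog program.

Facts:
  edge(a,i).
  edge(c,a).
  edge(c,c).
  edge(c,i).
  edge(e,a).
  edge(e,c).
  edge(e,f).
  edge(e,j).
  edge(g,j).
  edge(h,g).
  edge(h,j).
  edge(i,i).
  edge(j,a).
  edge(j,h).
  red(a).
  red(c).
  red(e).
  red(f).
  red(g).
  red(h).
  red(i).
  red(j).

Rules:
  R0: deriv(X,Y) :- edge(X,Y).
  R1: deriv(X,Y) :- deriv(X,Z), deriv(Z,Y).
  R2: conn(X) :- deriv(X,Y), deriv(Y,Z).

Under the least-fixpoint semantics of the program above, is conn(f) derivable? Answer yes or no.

no

round 1: derive deriv(a,i) via R0 from edge(a,i)
round 1: derive deriv(c,a) via R0 from edge(c,a)
round 1: derive deriv(c,c) via R0 from edge(c,c)
round 1: derive deriv(c,i) via R0 from edge(c,i)
round 1: derive deriv(e,a) via R0 from edge(e,a)
round 1: derive deriv(e,c) via R0 from edge(e,c)
round 1: derive deriv(e,f) via R0 from edge(e,f)
round 1: derive deriv(e,j) via R0 from edge(e,j)
round 1: derive deriv(g,j) via R0 from edge(g,j)
round 1: derive deriv(h,g) via R0 from edge(h,g)
round 1: derive deriv(h,j) via R0 from edge(h,j)
round 1: derive deriv(i,i) via R0 from edge(i,i)
round 1: derive deriv(j,a) via R0 from edge(j,a)
round 1: derive deriv(j,h) via R0 from edge(j,h)
round 2: derive deriv(e,h) via R1 from deriv(e,j), deriv(j,h)
round 2: derive deriv(e,i) via R1 from deriv(e,a), deriv(a,i)
round 2: derive deriv(g,a) via R1 from deriv(g,j), deriv(j,a)
round 2: derive deriv(g,h) via R1 from deriv(g,j), deriv(j,h)
round 2: derive deriv(h,a) via R1 from deriv(h,j), deriv(j,a)
round 2: derive deriv(h,h) via R1 from deriv(h,j), deriv(j,h)
round 2: derive deriv(j,g) via R1 from deriv(j,h), deriv(h,g)
round 2: derive deriv(j,i) via R1 from deriv(j,a), deriv(a,i)
round 2: derive deriv(j,j) via R1 from deriv(j,h), deriv(h,j)
round 2: derive conn(a) via R2 from deriv(a,i), deriv(i,i)
round 2: derive conn(c) via R2 from deriv(c,a), deriv(a,i)
round 2: derive conn(e) via R2 from deriv(e,a), deriv(a,i)
round 2: derive conn(g) via R2 from deriv(g,j), deriv(j,a)
round 2: derive conn(h) via R2 from deriv(h,g), deriv(g,j)
round 2: derive conn(i) via R2 from deriv(i,i), deriv(i,i)
round 2: derive conn(j) via R2 from deriv(j,a), deriv(a,i)
round 3: derive deriv(e,g) via R1 from deriv(e,h), deriv(h,g)
round 3: derive deriv(g,g) via R1 from deriv(g,h), deriv(h,g)
round 3: derive deriv(g,i) via R1 from deriv(g,a), deriv(a,i)
round 3: derive deriv(h,i) via R1 from deriv(h,a), deriv(a,i)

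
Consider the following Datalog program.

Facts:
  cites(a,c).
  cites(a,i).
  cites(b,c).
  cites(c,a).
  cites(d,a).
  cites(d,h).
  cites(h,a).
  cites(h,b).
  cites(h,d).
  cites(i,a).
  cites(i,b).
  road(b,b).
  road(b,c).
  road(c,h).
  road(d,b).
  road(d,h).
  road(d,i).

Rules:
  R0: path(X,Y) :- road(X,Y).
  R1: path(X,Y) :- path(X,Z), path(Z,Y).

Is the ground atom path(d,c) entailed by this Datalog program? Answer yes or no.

yes

round 1: derive path(b,b) via R0 from road(b,b)
round 1: derive path(b,c) via R0 from road(b,c)
round 1: derive path(c,h) via R0 from road(c,h)
round 1: derive path(d,b) via R0 from road(d,b)
round 1: derive path(d,h) via R0 from road(d,h)
round 1: derive path(d,i) via R0 from road(d,i)
round 2: derive path(b,h) via R1 from path(b,c), path(c,h)
round 2: derive path(d,c) via R1 from path(d,b), path(b,c)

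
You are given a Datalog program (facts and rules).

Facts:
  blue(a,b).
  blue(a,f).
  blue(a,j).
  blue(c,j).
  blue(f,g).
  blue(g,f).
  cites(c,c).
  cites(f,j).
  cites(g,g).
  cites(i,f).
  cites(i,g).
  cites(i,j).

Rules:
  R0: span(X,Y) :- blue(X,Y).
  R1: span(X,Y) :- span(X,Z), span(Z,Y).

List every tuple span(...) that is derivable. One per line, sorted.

span(a,b)
span(a,f)
span(a,g)
span(a,j)
span(c,j)
span(f,f)
span(f,g)
span(g,f)
span(g,g)

round 1: derive span(a,b) via R0 from blue(a,b)
round 1: derive span(a,f) via R0 from blue(a,f)
round 1: derive span(a,j) via R0 from blue(a,j)
round 1: derive span(c,j) via R0 from blue(c,j)
round 1: derive span(f,g) via R0 from blue(f,g)
round 1: derive span(g,f) via R0 from blue(g,f)
round 2: derive span(a,g) via R1 from span(a,f), span(f,g)
round 2: derive span(f,f) via R1 from span(f,g), span(g,f)
round 2: derive span(g,g) via R1 from span(g,f), span(f,g)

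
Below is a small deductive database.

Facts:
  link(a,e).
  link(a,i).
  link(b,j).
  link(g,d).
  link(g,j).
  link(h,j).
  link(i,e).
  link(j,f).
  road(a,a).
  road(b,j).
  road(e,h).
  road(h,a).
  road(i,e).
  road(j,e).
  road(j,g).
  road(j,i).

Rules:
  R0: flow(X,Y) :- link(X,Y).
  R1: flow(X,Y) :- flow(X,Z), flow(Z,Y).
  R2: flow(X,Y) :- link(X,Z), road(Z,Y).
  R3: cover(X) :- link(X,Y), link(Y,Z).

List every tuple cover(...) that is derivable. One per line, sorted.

round 1: derive cover(a) via R3 from link(a,i), link(i,e)
round 1: derive cover(b) via R3 from link(b,j), link(j,f)
round 1: derive cover(g) via R3 from link(g,j), link(j,f)
round 1: derive cover(h) via R3 from link(h,j), link(j,f)

cover(a)
cover(b)
cover(g)
cover(h)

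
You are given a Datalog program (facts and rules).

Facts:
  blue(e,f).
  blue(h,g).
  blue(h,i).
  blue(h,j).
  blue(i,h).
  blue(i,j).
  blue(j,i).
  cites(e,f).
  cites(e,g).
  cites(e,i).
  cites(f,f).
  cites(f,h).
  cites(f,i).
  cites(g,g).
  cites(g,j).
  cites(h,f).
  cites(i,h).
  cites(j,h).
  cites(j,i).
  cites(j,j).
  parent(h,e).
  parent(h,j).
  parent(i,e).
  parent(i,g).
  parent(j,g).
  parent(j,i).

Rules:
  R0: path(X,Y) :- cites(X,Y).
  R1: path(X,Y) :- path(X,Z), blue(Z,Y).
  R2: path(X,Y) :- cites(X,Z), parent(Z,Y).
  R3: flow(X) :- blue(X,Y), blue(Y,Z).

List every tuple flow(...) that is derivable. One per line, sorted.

flow(h)
flow(i)
flow(j)

round 1: derive flow(h) via R3 from blue(h,i), blue(i,h)
round 1: derive flow(i) via R3 from blue(i,h), blue(h,g)
round 1: derive flow(j) via R3 from blue(j,i), blue(i,h)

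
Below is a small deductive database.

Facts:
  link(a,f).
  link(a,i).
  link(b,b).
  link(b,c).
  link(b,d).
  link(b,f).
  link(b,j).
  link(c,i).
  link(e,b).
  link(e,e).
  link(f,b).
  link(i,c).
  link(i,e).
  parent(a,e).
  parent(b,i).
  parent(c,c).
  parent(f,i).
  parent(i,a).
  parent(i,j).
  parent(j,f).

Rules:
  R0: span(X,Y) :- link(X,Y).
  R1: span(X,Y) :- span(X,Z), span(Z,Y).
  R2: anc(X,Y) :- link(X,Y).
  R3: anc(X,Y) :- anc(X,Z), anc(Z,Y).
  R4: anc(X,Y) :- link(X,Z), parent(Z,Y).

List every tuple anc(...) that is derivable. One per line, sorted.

round 1: derive anc(a,f) via R2 from link(a,f)
round 1: derive anc(a,i) via R2 from link(a,i)
round 1: derive anc(b,b) via R2 from link(b,b)
round 1: derive anc(b,c) via R2 from link(b,c)
round 1: derive anc(b,d) via R2 from link(b,d)
round 1: derive anc(b,f) via R2 from link(b,f)
round 1: derive anc(b,j) via R2 from link(b,j)
round 1: derive anc(c,i) via R2 from link(c,i)
round 1: derive anc(e,b) via R2 from link(e,b)
round 1: derive anc(e,e) via R2 from link(e,e)
round 1: derive anc(f,b) via R2 from link(f,b)
round 1: derive anc(i,c) via R2 from link(i,c)
round 1: derive anc(i,e) via R2 from link(i,e)
round 1: derive anc(a,a) via R4 from link(a,i), parent(i,a)
round 1: derive anc(a,j) via R4 from link(a,i), parent(i,j)
round 1: derive anc(b,i) via R4 from link(b,b), parent(b,i)
round 1: derive anc(c,a) via R4 from link(c,i), parent(i,a)
round 1: derive anc(c,j) via R4 from link(c,i), parent(i,j)
round 1: derive anc(e,i) via R4 from link(e,b), parent(b,i)
round 1: derive anc(f,i) via R4 from link(f,b), parent(b,i)
round 2: derive anc(a,b) via R3 from anc(a,f), anc(f,b)
round 2: derive anc(a,c) via R3 from anc(a,i), anc(i,c)
round 2: derive anc(a,e) via R3 from anc(a,i), anc(i,e)
round 2: derive anc(b,a) via R3 from anc(b,c), anc(c,a)
round 2: derive anc(b,e) via R3 from anc(b,i), anc(i,e)
round 2: derive anc(c,c) via R3 from anc(c,i), anc(i,c)
round 2: derive anc(c,e) via R3 from anc(c,i), anc(i,e)
round 2: derive anc(c,f) via R3 from anc(c,a), anc(a,f)
round 2: derive anc(e,c) via R3 from anc(e,b), anc(b,c)
round 2: derive anc(e,d) via R3 from anc(e,b), anc(b,d)
round 2: derive anc(e,f) via R3 from anc(e,b), anc(b,f)
round 2: derive anc(e,j) via R3 from anc(e,b), anc(b,j)
round 2: derive anc(f,c) via R3 from anc(f,b), anc(b,c)
round 2: derive anc(f,d) via R3 from anc(f,b), anc(b,d)
round 2: derive anc(f,e) via R3 from anc(f,i), anc(i,e)
round 2: derive anc(f,f) via R3 from anc(f,b), anc(b,f)
round 2: derive anc(f,j) via R3 from anc(f,b), anc(b,j)
round 2: derive anc(i,a) via R3 from anc(i,c), anc(c,a)
round 2: derive anc(i,b) via R3 from anc(i,e), anc(e,b)
round 2: derive anc(i,i) via R3 from anc(i,c), anc(c,i)
round 2: derive anc(i,j) via R3 from anc(i,c), anc(c,j)
round 3: derive anc(a,d) via R3 from anc(a,b), anc(b,d)
round 3: derive anc(c,b) via R3 from anc(c,a), anc(a,b)
round 3: derive anc(c,d) via R3 from anc(c,e), anc(e,d)
round 3: derive anc(e,a) via R3 from anc(e,b), anc(b,a)
round 3: derive anc(f,a) via R3 from anc(f,b), anc(b,a)
round 3: derive anc(i,d) via R3 from anc(i,b), anc(b,d)
round 3: derive anc(i,f) via R3 from anc(i,a), anc(a,f)

anc(a,a)
anc(a,b)
anc(a,c)
anc(a,d)
anc(a,e)
anc(a,f)
anc(a,i)
anc(a,j)
anc(b,a)
anc(b,b)
anc(b,c)
anc(b,d)
anc(b,e)
anc(b,f)
anc(b,i)
anc(b,j)
anc(c,a)
anc(c,b)
anc(c,c)
anc(c,d)
anc(c,e)
anc(c,f)
anc(c,i)
anc(c,j)
anc(e,a)
anc(e,b)
anc(e,c)
anc(e,d)
anc(e,e)
anc(e,f)
anc(e,i)
anc(e,j)
anc(f,a)
anc(f,b)
anc(f,c)
anc(f,d)
anc(f,e)
anc(f,f)
anc(f,i)
anc(f,j)
anc(i,a)
anc(i,b)
anc(i,c)
anc(i,d)
anc(i,e)
anc(i,f)
anc(i,i)
anc(i,j)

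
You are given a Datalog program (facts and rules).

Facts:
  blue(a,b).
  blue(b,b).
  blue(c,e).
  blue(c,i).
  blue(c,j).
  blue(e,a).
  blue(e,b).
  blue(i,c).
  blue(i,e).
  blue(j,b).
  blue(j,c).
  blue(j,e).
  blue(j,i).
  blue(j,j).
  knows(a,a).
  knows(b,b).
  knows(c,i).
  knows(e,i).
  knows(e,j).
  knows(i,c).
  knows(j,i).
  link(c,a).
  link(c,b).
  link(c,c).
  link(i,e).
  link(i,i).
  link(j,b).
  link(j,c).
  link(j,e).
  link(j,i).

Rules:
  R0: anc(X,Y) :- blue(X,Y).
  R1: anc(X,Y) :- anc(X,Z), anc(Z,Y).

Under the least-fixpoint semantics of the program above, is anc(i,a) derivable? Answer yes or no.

round 1: derive anc(a,b) via R0 from blue(a,b)
round 1: derive anc(b,b) via R0 from blue(b,b)
round 1: derive anc(c,e) via R0 from blue(c,e)
round 1: derive anc(c,i) via R0 from blue(c,i)
round 1: derive anc(c,j) via R0 from blue(c,j)
round 1: derive anc(e,a) via R0 from blue(e,a)
round 1: derive anc(e,b) via R0 from blue(e,b)
round 1: derive anc(i,c) via R0 from blue(i,c)
round 1: derive anc(i,e) via R0 from blue(i,e)
round 1: derive anc(j,b) via R0 from blue(j,b)
round 1: derive anc(j,c) via R0 from blue(j,c)
round 1: derive anc(j,e) via R0 from blue(j,e)
round 1: derive anc(j,i) via R0 from blue(j,i)
round 1: derive anc(j,j) via R0 from blue(j,j)
round 2: derive anc(c,a) via R1 from anc(c,e), anc(e,a)
round 2: derive anc(c,b) via R1 from anc(c,e), anc(e,b)
round 2: derive anc(c,c) via R1 from anc(c,i), anc(i,c)
round 2: derive anc(i,a) via R1 from anc(i,e), anc(e,a)
round 2: derive anc(i,b) via R1 from anc(i,e), anc(e,b)
round 2: derive anc(i,i) via R1 from anc(i,c), anc(c,i)
round 2: derive anc(i,j) via R1 from anc(i,c), anc(c,j)
round 2: derive anc(j,a) via R1 from anc(j,e), anc(e,a)

yes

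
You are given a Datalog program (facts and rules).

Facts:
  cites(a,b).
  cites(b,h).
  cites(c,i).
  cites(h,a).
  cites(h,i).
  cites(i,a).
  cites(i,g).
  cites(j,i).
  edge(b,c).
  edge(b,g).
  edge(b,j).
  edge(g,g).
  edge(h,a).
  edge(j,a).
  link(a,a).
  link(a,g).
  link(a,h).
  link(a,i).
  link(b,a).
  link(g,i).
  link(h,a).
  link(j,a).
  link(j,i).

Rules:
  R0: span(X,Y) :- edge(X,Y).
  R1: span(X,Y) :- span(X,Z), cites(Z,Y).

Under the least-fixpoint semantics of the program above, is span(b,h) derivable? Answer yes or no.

yes

round 1: derive span(b,c) via R0 from edge(b,c)
round 1: derive span(b,g) via R0 from edge(b,g)
round 1: derive span(b,j) via R0 from edge(b,j)
round 1: derive span(g,g) via R0 from edge(g,g)
round 1: derive span(h,a) via R0 from edge(h,a)
round 1: derive span(j,a) via R0 from edge(j,a)
round 2: derive span(b,i) via R1 from span(b,c), cites(c,i)
round 2: derive span(h,b) via R1 from span(h,a), cites(a,b)
round 2: derive span(j,b) via R1 from span(j,a), cites(a,b)
round 3: derive span(b,a) via R1 from span(b,i), cites(i,a)
round 3: derive span(h,h) via R1 from span(h,b), cites(b,h)
round 3: derive span(j,h) via R1 from span(j,b), cites(b,h)
round 4: derive span(b,b) via R1 from span(b,a), cites(a,b)
round 4: derive span(h,i) via R1 from span(h,h), cites(h,i)
round 4: derive span(j,i) via R1 from span(j,h), cites(h,i)
round 5: derive span(b,h) via R1 from span(b,b), cites(b,h)
round 5: derive span(h,g) via R1 from span(h,i), cites(i,g)
round 5: derive span(j,g) via R1 from span(j,i), cites(i,g)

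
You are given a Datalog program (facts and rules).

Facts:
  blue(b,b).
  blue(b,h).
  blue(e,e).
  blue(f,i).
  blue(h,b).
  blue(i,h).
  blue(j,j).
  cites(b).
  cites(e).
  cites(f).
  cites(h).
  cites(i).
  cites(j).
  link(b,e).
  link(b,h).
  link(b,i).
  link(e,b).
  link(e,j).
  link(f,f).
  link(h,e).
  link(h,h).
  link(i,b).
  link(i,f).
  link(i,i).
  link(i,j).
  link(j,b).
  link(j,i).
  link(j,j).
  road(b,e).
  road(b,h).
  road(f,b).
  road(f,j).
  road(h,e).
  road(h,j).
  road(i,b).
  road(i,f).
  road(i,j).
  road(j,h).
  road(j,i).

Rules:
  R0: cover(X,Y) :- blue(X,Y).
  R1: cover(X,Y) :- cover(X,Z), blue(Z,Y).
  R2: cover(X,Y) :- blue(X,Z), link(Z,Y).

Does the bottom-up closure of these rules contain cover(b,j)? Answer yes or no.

no

round 1: derive cover(b,b) via R0 from blue(b,b)
round 1: derive cover(b,h) via R0 from blue(b,h)
round 1: derive cover(e,e) via R0 from blue(e,e)
round 1: derive cover(f,i) via R0 from blue(f,i)
round 1: derive cover(h,b) via R0 from blue(h,b)
round 1: derive cover(i,h) via R0 from blue(i,h)
round 1: derive cover(j,j) via R0 from blue(j,j)
round 1: derive cover(b,e) via R2 from blue(b,b), link(b,e)
round 1: derive cover(b,i) via R2 from blue(b,b), link(b,i)
round 1: derive cover(e,b) via R2 from blue(e,e), link(e,b)
round 1: derive cover(e,j) via R2 from blue(e,e), link(e,j)
round 1: derive cover(f,b) via R2 from blue(f,i), link(i,b)
round 1: derive cover(f,f) via R2 from blue(f,i), link(i,f)
round 1: derive cover(f,j) via R2 from blue(f,i), link(i,j)
round 1: derive cover(h,e) via R2 from blue(h,b), link(b,e)
round 1: derive cover(h,h) via R2 from blue(h,b), link(b,h)
round 1: derive cover(h,i) via R2 from blue(h,b), link(b,i)
round 1: derive cover(i,e) via R2 from blue(i,h), link(h,e)
round 1: derive cover(j,b) via R2 from blue(j,j), link(j,b)
round 1: derive cover(j,i) via R2 from blue(j,j), link(j,i)
round 2: derive cover(e,h) via R1 from cover(e,b), blue(b,h)
round 2: derive cover(f,h) via R1 from cover(f,b), blue(b,h)
round 2: derive cover(i,b) via R1 from cover(i,h), blue(h,b)
round 2: derive cover(j,h) via R1 from cover(j,b), blue(b,h)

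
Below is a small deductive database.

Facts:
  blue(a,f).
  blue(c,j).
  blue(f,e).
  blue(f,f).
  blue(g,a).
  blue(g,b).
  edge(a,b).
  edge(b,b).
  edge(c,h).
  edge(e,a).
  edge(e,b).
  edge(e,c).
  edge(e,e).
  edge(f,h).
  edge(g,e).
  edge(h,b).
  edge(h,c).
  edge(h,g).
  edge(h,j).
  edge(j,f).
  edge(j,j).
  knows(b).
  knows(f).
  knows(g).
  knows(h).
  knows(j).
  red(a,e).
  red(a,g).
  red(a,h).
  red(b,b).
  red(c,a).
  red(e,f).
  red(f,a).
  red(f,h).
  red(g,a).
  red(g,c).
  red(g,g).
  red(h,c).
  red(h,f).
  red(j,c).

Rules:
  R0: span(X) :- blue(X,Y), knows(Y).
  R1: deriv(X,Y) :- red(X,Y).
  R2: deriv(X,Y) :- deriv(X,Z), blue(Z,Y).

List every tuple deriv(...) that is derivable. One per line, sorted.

round 1: derive deriv(a,e) via R1 from red(a,e)
round 1: derive deriv(a,g) via R1 from red(a,g)
round 1: derive deriv(a,h) via R1 from red(a,h)
round 1: derive deriv(b,b) via R1 from red(b,b)
round 1: derive deriv(c,a) via R1 from red(c,a)
round 1: derive deriv(e,f) via R1 from red(e,f)
round 1: derive deriv(f,a) via R1 from red(f,a)
round 1: derive deriv(f,h) via R1 from red(f,h)
round 1: derive deriv(g,a) via R1 from red(g,a)
round 1: derive deriv(g,c) via R1 from red(g,c)
round 1: derive deriv(g,g) via R1 from red(g,g)
round 1: derive deriv(h,c) via R1 from red(h,c)
round 1: derive deriv(h,f) via R1 from red(h,f)
round 1: derive deriv(j,c) via R1 from red(j,c)
round 2: derive deriv(a,a) via R2 from deriv(a,g), blue(g,a)
round 2: derive deriv(a,b) via R2 from deriv(a,g), blue(g,b)
round 2: derive deriv(c,f) via R2 from deriv(c,a), blue(a,f)
round 2: derive deriv(e,e) via R2 from deriv(e,f), blue(f,e)
round 2: derive deriv(f,f) via R2 from deriv(f,a), blue(a,f)
round 2: derive deriv(g,b) via R2 from deriv(g,g), blue(g,b)
round 2: derive deriv(g,f) via R2 from deriv(g,a), blue(a,f)
round 2: derive deriv(g,j) via R2 from deriv(g,c), blue(c,j)
round 2: derive deriv(h,e) via R2 from deriv(h,f), blue(f,e)
round 2: derive deriv(h,j) via R2 from deriv(h,c), blue(c,j)
round 2: derive deriv(j,j) via R2 from deriv(j,c), blue(c,j)
round 3: derive deriv(a,f) via R2 from deriv(a,a), blue(a,f)
round 3: derive deriv(c,e) via R2 from deriv(c,f), blue(f,e)
round 3: derive deriv(f,e) via R2 from deriv(f,f), blue(f,e)
round 3: derive deriv(g,e) via R2 from deriv(g,f), blue(f,e)

deriv(a,a)
deriv(a,b)
deriv(a,e)
deriv(a,f)
deriv(a,g)
deriv(a,h)
deriv(b,b)
deriv(c,a)
deriv(c,e)
deriv(c,f)
deriv(e,e)
deriv(e,f)
deriv(f,a)
deriv(f,e)
deriv(f,f)
deriv(f,h)
deriv(g,a)
deriv(g,b)
deriv(g,c)
deriv(g,e)
deriv(g,f)
deriv(g,g)
deriv(g,j)
deriv(h,c)
deriv(h,e)
deriv(h,f)
deriv(h,j)
deriv(j,c)
deriv(j,j)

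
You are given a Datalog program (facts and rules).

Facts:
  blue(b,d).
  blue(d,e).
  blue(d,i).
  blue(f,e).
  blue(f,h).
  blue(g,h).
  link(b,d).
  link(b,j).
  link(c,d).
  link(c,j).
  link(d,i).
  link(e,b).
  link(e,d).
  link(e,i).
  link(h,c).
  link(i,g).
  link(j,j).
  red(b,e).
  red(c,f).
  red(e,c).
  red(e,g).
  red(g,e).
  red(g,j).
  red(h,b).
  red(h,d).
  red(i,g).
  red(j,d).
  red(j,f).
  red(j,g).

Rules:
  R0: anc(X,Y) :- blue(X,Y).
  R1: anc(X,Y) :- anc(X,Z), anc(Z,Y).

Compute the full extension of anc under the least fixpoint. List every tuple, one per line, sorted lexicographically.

round 1: derive anc(b,d) via R0 from blue(b,d)
round 1: derive anc(d,e) via R0 from blue(d,e)
round 1: derive anc(d,i) via R0 from blue(d,i)
round 1: derive anc(f,e) via R0 from blue(f,e)
round 1: derive anc(f,h) via R0 from blue(f,h)
round 1: derive anc(g,h) via R0 from blue(g,h)
round 2: derive anc(b,e) via R1 from anc(b,d), anc(d,e)
round 2: derive anc(b,i) via R1 from anc(b,d), anc(d,i)

anc(b,d)
anc(b,e)
anc(b,i)
anc(d,e)
anc(d,i)
anc(f,e)
anc(f,h)
anc(g,h)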